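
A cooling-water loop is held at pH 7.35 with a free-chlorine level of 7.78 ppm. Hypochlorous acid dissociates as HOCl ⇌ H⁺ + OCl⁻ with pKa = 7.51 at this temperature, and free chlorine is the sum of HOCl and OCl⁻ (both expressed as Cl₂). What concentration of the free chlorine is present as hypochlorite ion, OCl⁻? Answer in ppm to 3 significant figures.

3.18 ppm

[OCl⁻]/[HOCl] = 10^(pH − pKa) = 10^(7.35 − 7.51) = 10^-0.16 = 0.6918.
Fraction as HOCl = 1 / (1 + 0.6918) = 0.5911.
OCl⁻ = (1 − 0.5911) × 7.78 ppm = 3.181 ppm.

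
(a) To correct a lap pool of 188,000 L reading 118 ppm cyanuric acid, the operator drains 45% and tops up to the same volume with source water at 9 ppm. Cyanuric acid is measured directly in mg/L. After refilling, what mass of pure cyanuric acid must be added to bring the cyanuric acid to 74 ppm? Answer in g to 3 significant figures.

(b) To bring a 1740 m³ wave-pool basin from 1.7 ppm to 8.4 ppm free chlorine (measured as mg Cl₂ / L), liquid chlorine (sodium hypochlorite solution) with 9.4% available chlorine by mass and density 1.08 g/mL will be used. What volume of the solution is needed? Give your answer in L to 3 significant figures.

(a) After draining 45% and refilling: 118 × 0.55 + 9 × 0.45 = 68.95 ppm.
(a) Deficit to target: 74 − 68.95 = 5.05 mg/L.
(a) Mass: 5.05 mg/L × 188,000 L = 949.4 g cyanuric acid.

(b) Volume: 1740 m³ = 1,740,000 L.
(b) Chlorine deficit: 8.4 − 1.7 = 6.7 ppm = 6.7 mg/L as Cl₂.
(b) Cl₂ equivalent needed: 6.7 mg/L × 1,740,000 L = 11,660,000 mg = 11,660 g.
(b) Product at 9.4% available chlorine: 11,660 / 0.094 = 124,000 g.
(b) Volume at density 1.08 g/mL: 124,000 g ÷ 1.08 g/mL = 114,800 mL.

(a) 949 g; (b) 115 L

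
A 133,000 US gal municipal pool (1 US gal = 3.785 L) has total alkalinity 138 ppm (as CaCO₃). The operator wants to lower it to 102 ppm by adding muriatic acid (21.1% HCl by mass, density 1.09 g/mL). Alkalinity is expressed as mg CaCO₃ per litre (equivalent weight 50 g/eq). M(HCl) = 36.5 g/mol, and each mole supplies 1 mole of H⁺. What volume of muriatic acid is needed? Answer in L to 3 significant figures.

57.5 L

Volume: 133,000 US gal × 3.785 L/gal = 503,405 L.
Alkalinity to neutralize: (138 − 102) = 36 mg/L as CaCO₃ × 503,405 L = 18,120 g as CaCO₃.
Equivalents of H⁺ required: 18,120 ÷ 50 g/eq = 362.5 eq = 362.5 mol HCl.
Mass of HCl: 362.5 × 36.5 = 13,230 g.
Mass of 21.1% solution: 13,230 / 0.211 = 62,700 g.
Volume: 62,700 g ÷ 1.09 g/mL = 57,520 mL.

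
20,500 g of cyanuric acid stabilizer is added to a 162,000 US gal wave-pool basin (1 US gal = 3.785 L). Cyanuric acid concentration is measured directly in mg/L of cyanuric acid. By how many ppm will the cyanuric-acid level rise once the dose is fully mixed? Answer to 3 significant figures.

Volume: 162,000 US gal × 3.785 L/gal = 613,170 L.
Rise: 20,500 g / 613,170 L × 1000 = 33.43 mg/L.

33.4 ppm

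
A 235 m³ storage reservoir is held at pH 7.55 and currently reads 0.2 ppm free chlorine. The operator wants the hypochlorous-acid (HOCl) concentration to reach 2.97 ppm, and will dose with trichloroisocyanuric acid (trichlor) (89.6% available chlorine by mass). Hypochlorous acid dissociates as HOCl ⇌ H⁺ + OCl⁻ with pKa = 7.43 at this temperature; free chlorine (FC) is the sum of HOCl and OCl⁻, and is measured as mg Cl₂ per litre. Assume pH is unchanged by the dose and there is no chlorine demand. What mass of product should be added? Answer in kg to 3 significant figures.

1.75 kg

Volume: 235 m³ = 235,000 L.
[OCl⁻]/[HOCl] = 10^(pH − pKa) = 10^(7.55 − 7.43) = 1.318; fraction as HOCl = 1/(1 + 1.318) = 0.4314.
Free chlorine required for 2.97 ppm HOCl: 2.97 / 0.4314 = 6.885 ppm.
FC to add: 6.885 − 0.2 = 6.685 mg/L as Cl₂.
Cl₂ equivalent: 6.685 mg/L × 235,000 L = 1571 g.
Product at 89.6% available Cl: 1571 / 0.896 = 1753 g.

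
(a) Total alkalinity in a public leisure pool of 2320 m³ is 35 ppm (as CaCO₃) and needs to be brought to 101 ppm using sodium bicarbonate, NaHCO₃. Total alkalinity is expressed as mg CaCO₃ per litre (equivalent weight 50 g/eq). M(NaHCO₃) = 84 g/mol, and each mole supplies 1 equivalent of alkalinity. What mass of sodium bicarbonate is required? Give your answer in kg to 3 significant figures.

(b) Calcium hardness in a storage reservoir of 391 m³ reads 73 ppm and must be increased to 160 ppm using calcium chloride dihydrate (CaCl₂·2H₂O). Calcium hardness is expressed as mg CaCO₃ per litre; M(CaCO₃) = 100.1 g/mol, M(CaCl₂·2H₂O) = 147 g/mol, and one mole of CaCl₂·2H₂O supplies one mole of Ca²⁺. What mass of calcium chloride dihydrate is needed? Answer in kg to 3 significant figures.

(a) 257 kg; (b) 50.0 kg

(a) Volume: 2320 m³ = 2,320,000 L.
(a) Alkalinity to add: (101 − 35) = 66 mg/L as CaCO₃ × 2,320,000 L = 153,100 g as CaCO₃.
(a) Equivalents: 153,100 g ÷ 50 g/eq = 3062 eq.
(a) NaHCO₃ supplies 1 eq per mole → 3062 mol.
(a) Mass: 3062 mol × 84 g/mol = 257,200 g.

(b) Volume: 391 m³ = 391,000 L.
(b) Hardness to add: (160 − 73) = 87 mg/L as CaCO₃ × 391,000 L = 34,020 g as CaCO₃.
(b) Moles of Ca²⁺ (1 mol Ca²⁺ ≡ 1 mol CaCO₃): 34,020 / 100.1 g/mol = 339.8 mol.
(b) Mass of CaCl₂·2H₂O: 339.8 × 147 = 49,960 g.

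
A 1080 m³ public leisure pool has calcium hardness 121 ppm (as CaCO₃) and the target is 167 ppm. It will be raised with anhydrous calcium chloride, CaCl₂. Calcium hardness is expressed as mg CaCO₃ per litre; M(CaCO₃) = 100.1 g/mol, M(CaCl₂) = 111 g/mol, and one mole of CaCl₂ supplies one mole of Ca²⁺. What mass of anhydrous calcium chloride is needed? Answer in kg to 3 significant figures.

55.1 kg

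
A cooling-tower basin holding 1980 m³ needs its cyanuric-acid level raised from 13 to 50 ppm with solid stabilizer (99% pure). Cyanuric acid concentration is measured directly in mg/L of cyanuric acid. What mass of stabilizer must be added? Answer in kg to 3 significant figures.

74.0 kg

Volume: 1980 m³ = 1,980,000 L.
CYA to add: (50 − 13) = 37 mg/L × 1,980,000 L = 73,260 g cyanuric acid.
At 99% purity: 73,260 / 0.99 = 74,000 g product.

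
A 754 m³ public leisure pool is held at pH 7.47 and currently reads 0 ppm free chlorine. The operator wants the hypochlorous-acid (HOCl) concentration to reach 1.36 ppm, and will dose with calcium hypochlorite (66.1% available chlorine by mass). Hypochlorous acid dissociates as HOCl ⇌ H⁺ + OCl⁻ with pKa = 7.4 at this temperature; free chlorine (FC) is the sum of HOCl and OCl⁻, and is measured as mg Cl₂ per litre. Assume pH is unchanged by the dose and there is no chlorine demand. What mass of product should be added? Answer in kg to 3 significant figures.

3.37 kg

Volume: 754 m³ = 754,000 L.
[OCl⁻]/[HOCl] = 10^(pH − pKa) = 10^(7.47 − 7.4) = 1.175; fraction as HOCl = 1/(1 + 1.175) = 0.4598.
Free chlorine required for 1.36 ppm HOCl: 1.36 / 0.4598 = 2.958 ppm.
FC to add: 2.958 − 0 = 2.958 mg/L as Cl₂.
Cl₂ equivalent: 2.958 mg/L × 754,000 L = 2230 g.
Product at 66.1% available Cl: 2230 / 0.661 = 3374 g.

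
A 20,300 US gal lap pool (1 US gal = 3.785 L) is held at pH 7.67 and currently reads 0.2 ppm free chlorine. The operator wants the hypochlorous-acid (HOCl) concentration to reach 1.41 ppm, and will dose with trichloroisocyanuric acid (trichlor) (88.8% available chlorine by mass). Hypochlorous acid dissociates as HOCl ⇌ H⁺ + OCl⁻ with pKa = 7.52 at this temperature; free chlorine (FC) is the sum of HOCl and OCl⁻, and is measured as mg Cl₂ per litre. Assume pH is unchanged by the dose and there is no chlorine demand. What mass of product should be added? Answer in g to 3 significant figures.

Volume: 20,300 US gal × 3.785 L/gal = 76,836 L.
[OCl⁻]/[HOCl] = 10^(pH − pKa) = 10^(7.67 − 7.52) = 1.413; fraction as HOCl = 1/(1 + 1.413) = 0.4145.
Free chlorine required for 1.41 ppm HOCl: 1.41 / 0.4145 = 3.402 ppm.
FC to add: 3.402 − 0.2 = 3.202 mg/L as Cl₂.
Cl₂ equivalent: 3.202 mg/L × 76,836 L = 246 g.
Product at 88.8% available Cl: 246 / 0.888 = 277 g.

277 g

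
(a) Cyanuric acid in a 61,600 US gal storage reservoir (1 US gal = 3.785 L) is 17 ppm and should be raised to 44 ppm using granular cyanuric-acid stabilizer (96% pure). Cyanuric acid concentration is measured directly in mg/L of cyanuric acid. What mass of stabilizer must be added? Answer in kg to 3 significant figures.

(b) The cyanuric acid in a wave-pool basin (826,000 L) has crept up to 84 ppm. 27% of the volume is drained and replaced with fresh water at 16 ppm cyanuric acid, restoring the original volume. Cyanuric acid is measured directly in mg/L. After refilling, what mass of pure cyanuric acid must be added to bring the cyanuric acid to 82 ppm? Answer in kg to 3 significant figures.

(a) 6.56 kg; (b) 13.5 kg

(a) Volume: 61,600 US gal × 3.785 L/gal = 233,156 L.
(a) CYA to add: (44 − 17) = 27 mg/L × 233,156 L = 6295 g cyanuric acid.
(a) At 96% purity: 6295 / 0.96 = 6558 g product.

(b) After draining 27% and refilling: 84 × 0.73 + 16 × 0.27 = 65.64 ppm.
(b) Deficit to target: 82 − 65.64 = 16.36 mg/L.
(b) Mass: 16.36 mg/L × 826,000 L = 13,510 g cyanuric acid.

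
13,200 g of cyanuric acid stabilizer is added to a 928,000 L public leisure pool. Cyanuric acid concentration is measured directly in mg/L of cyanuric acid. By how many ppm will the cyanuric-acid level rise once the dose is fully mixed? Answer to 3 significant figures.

Rise: 13,200 g / 928,000 L × 1000 = 14.22 mg/L.

14.2 ppm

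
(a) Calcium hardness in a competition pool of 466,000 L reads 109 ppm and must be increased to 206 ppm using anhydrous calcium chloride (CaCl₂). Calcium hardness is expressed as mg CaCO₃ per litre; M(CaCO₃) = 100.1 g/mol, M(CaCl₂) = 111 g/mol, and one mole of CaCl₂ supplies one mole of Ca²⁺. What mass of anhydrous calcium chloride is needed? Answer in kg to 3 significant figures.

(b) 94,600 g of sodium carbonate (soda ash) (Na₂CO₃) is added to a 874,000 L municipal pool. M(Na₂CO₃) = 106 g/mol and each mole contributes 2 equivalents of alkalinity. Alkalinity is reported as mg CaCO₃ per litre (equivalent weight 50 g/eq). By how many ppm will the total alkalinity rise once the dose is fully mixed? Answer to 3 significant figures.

(a) Hardness to add: (206 − 109) = 97 mg/L as CaCO₃ × 466,000 L = 45,200 g as CaCO₃.
(a) Moles of Ca²⁺ (1 mol Ca²⁺ ≡ 1 mol CaCO₃): 45,200 / 100.1 g/mol = 451.6 mol.
(a) Mass of CaCl₂: 451.6 × 111 = 50,120 g.

(b) Moles of Na₂CO₃: 94,600 g ÷ 106 g/mol = 892.5 mol → 1785 eq of alkalinity.
(b) As CaCO₃: 1785 eq × 50 g/eq = 89,250 g.
(b) Rise: 89,250 g / 874,000 L × 1000 = 102.1 mg/L.

(a) 50.1 kg; (b) 102 ppm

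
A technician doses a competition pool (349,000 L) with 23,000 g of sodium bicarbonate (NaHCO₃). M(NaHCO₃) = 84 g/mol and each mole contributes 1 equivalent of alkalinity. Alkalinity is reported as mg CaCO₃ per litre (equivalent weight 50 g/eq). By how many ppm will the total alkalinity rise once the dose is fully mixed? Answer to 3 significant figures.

Moles of NaHCO₃: 23,000 g ÷ 84 g/mol = 273.8 mol → 273.8 eq of alkalinity.
As CaCO₃: 273.8 eq × 50 g/eq = 13,690 g.
Rise: 13,690 g / 349,000 L × 1000 = 39.23 mg/L.

39.2 ppm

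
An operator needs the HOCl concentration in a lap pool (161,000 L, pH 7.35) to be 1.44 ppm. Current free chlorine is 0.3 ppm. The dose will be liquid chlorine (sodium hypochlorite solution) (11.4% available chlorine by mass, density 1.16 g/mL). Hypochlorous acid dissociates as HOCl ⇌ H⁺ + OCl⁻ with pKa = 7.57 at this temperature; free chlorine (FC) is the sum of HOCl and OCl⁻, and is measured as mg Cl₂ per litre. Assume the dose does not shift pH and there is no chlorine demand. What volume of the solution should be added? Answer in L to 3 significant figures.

2.44 L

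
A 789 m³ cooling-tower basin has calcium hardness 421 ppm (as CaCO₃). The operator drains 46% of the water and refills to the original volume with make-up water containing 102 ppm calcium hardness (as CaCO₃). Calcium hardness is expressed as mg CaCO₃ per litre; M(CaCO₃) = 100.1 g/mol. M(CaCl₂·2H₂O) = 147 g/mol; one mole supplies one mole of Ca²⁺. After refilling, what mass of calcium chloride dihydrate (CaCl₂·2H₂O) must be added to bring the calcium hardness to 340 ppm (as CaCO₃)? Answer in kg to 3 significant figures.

76.2 kg

Volume: 789 m³ = 789,000 L.
After draining 46% and refilling: 421 × 0.54 + 102 × 0.46 = 274.26 ppm.
Deficit to target: 340 − 274.26 = 65.74 mg/L.
As CaCO₃: 65.74 mg/L × 789,000 L = 51,870 g; ÷ 100.1 = 518.2 mol Ca²⁺.
Mass: 518.2 × 147 = 76,170 g.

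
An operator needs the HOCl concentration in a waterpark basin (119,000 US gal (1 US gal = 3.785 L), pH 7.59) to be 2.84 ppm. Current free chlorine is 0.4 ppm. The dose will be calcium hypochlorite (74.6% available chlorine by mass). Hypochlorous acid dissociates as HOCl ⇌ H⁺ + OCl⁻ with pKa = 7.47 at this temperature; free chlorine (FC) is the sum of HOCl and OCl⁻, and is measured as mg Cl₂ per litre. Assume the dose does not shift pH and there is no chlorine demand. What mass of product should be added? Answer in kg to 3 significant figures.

3.73 kg

Volume: 119,000 US gal × 3.785 L/gal = 450,415 L.
[OCl⁻]/[HOCl] = 10^(pH − pKa) = 10^(7.59 − 7.47) = 1.318; fraction as HOCl = 1/(1 + 1.318) = 0.4314.
Free chlorine required for 2.84 ppm HOCl: 2.84 / 0.4314 = 6.584 ppm.
FC to add: 6.584 − 0.4 = 6.184 mg/L as Cl₂.
Cl₂ equivalent: 6.184 mg/L × 450,415 L = 2785 g.
Product at 74.6% available Cl: 2785 / 0.746 = 3734 g.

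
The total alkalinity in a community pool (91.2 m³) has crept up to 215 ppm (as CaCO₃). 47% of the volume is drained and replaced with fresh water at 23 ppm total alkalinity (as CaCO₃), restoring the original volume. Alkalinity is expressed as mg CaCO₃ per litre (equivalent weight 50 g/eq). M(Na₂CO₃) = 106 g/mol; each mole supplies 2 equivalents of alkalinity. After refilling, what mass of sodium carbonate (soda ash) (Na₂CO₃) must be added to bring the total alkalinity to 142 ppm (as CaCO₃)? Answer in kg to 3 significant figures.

1.67 kg

Volume: 91.2 m³ = 91,200 L.
After draining 47% and refilling: 215 × 0.53 + 23 × 0.47 = 124.76 ppm.
Deficit to target: 142 − 124.76 = 17.24 mg/L.
As CaCO₃: 17.24 mg/L × 91,200 L = 1572 g; ÷ 50 g/eq ÷ 2 = 15.72 mol Na₂CO₃.
Mass: 15.72 × 106 = 1667 g.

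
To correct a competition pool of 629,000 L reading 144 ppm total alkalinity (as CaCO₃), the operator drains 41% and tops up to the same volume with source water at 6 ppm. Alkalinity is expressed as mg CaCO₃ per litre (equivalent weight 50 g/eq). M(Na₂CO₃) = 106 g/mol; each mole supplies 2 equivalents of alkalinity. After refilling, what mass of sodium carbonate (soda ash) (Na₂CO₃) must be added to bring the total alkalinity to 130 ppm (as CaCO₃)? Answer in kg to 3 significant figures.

After draining 41% and refilling: 144 × 0.59 + 6 × 0.41 = 87.42 ppm.
Deficit to target: 130 − 87.42 = 42.58 mg/L.
As CaCO₃: 42.58 mg/L × 629,000 L = 26,780 g; ÷ 50 g/eq ÷ 2 = 267.8 mol Na₂CO₃.
Mass: 267.8 × 106 = 28,390 g.

28.4 kg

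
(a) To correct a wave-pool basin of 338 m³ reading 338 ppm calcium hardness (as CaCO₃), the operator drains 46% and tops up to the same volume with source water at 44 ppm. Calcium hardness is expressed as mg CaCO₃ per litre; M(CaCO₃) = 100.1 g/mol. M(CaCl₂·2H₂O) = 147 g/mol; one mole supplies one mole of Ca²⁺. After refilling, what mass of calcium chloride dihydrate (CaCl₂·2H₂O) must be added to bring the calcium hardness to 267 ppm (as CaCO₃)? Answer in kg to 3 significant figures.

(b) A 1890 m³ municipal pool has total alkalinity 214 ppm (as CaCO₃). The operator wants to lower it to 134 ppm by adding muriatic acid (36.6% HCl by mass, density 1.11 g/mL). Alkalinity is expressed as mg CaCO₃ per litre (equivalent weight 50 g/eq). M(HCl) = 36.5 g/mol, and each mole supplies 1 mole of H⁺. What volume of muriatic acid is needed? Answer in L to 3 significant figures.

(a) 31.9 kg; (b) 272 L

(a) Volume: 338 m³ = 338,000 L.
(a) After draining 46% and refilling: 338 × 0.54 + 44 × 0.46 = 202.76 ppm.
(a) Deficit to target: 267 − 202.76 = 64.24 mg/L.
(a) As CaCO₃: 64.24 mg/L × 338,000 L = 21,710 g; ÷ 100.1 = 216.9 mol Ca²⁺.
(a) Mass: 216.9 × 147 = 31,890 g.

(b) Volume: 1890 m³ = 1,890,000 L.
(b) Alkalinity to neutralize: (214 − 134) = 80 mg/L as CaCO₃ × 1,890,000 L = 151,200 g as CaCO₃.
(b) Equivalents of H⁺ required: 151,200 ÷ 50 g/eq = 3024 eq = 3024 mol HCl.
(b) Mass of HCl: 3024 × 36.5 = 110,400 g.
(b) Mass of 36.6% solution: 110,400 / 0.366 = 301,600 g.
(b) Volume: 301,600 g ÷ 1.11 g/mL = 271,700 mL.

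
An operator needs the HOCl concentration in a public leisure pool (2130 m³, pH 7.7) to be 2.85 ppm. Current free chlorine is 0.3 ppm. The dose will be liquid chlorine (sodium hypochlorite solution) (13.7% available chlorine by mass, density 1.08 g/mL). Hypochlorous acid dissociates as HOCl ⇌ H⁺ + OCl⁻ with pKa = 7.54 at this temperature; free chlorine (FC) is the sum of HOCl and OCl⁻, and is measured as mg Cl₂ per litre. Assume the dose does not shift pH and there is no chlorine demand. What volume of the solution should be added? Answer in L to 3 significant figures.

Volume: 2130 m³ = 2,130,000 L.
[OCl⁻]/[HOCl] = 10^(pH − pKa) = 10^(7.7 − 7.54) = 1.445; fraction as HOCl = 1/(1 + 1.445) = 0.4089.
Free chlorine required for 2.85 ppm HOCl: 2.85 / 0.4089 = 6.97 ppm.
FC to add: 6.97 − 0.3 = 6.67 mg/L as Cl₂.
Cl₂ equivalent: 6.67 mg/L × 2,130,000 L = 14,210 g.
Product at 13.7% available Cl: 14,210 / 0.137 = 103,700 g.
Volume: 103,700 g ÷ 1.08 g/mL = 96,010 mL.

96.0 L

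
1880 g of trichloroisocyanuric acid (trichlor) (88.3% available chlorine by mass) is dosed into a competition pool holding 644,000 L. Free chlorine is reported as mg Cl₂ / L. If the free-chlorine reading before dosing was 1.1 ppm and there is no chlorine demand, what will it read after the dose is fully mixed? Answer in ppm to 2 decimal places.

3.68 ppm

Available chlorine delivered: 1880 g × 0.883 = 1660 g as Cl₂.
Concentration rise: 1660 g / 644,000 L = 2.578 mg/L = 2.58 ppm.
Final FC: 1.1 + 2.58 = 3.68 ppm.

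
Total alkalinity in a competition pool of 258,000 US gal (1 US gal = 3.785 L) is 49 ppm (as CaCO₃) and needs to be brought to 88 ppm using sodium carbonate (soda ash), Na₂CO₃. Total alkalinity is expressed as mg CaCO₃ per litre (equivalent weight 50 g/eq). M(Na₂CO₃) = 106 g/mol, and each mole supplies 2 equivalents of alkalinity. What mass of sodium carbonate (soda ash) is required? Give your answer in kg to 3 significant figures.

40.4 kg

Volume: 258,000 US gal × 3.785 L/gal = 976,530 L.
Alkalinity to add: (88 − 49) = 39 mg/L as CaCO₃ × 976,530 L = 38,080 g as CaCO₃.
Equivalents: 38,080 g ÷ 50 g/eq = 761.7 eq.
Each mole of Na₂CO₃ supplies 2 eq, so 761.7 / 2 = 380.8 mol.
Mass: 380.8 mol × 106 g/mol = 40,370 g.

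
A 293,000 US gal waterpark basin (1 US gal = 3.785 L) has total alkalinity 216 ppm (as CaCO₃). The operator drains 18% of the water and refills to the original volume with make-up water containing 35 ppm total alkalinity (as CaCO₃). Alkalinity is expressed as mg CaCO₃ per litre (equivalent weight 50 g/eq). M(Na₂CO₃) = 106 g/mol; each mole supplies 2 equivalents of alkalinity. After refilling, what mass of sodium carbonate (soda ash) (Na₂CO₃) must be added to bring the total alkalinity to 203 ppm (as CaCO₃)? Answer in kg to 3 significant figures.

23.0 kg

Volume: 293,000 US gal × 3.785 L/gal = 1,109,005 L.
After draining 18% and refilling: 216 × 0.82 + 35 × 0.18 = 183.42 ppm.
Deficit to target: 203 − 183.42 = 19.58 mg/L.
As CaCO₃: 19.58 mg/L × 1,109,005 L = 21,710 g; ÷ 50 g/eq ÷ 2 = 217.1 mol Na₂CO₃.
Mass: 217.1 × 106 = 23,020 g.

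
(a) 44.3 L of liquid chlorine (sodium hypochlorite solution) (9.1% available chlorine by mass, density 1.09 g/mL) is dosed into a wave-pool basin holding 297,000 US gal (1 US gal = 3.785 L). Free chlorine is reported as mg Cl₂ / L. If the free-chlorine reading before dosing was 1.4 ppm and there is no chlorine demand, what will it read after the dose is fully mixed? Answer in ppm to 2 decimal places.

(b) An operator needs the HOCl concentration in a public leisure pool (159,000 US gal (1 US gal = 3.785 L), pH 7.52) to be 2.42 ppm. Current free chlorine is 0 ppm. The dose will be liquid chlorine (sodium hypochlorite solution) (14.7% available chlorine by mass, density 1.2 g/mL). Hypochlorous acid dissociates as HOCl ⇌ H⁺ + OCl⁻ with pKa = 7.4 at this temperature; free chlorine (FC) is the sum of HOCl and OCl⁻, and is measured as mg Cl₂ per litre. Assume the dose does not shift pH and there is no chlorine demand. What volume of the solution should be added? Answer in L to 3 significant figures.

(a) 5.31 ppm; (b) 19.1 L

(a) Volume: 297,000 US gal × 3.785 L/gal = 1,124,145 L.
(a) Mass of solution: 44.3 L × 1000 mL/L × 1.09 g/mL = 48,290 g.
(a) Available chlorine delivered: 48,290 g × 0.091 = 4394 g as Cl₂.
(a) Concentration rise: 4394 g / 1,124,145 L = 3.909 mg/L = 3.91 ppm.
(a) Final FC: 1.4 + 3.91 = 5.31 ppm.

(b) Volume: 159,000 US gal × 3.785 L/gal = 601,815 L.
(b) [OCl⁻]/[HOCl] = 10^(pH − pKa) = 10^(7.52 − 7.4) = 1.318; fraction as HOCl = 1/(1 + 1.318) = 0.4314.
(b) Free chlorine required for 2.42 ppm HOCl: 2.42 / 0.4314 = 5.61 ppm.
(b) FC to add: 5.61 − 0 = 5.61 mg/L as Cl₂.
(b) Cl₂ equivalent: 5.61 mg/L × 601,815 L = 3376 g.
(b) Product at 14.7% available Cl: 3376 / 0.147 = 22,970 g.
(b) Volume: 22,970 g ÷ 1.2 g/mL = 19,140 mL.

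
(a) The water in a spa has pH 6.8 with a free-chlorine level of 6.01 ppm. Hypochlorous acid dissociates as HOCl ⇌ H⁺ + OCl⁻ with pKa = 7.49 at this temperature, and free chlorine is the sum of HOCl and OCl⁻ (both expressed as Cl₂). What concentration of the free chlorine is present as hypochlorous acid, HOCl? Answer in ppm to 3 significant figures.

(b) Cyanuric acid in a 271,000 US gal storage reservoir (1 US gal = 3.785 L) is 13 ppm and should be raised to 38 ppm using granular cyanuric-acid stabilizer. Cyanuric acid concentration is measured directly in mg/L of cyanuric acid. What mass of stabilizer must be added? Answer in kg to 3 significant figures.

(a) 4.99 ppm; (b) 25.6 kg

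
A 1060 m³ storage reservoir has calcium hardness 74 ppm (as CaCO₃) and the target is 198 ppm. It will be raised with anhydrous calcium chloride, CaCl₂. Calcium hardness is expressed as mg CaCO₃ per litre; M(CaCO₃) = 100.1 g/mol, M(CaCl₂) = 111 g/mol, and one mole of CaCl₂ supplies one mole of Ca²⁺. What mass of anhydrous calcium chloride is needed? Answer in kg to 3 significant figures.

146 kg

Volume: 1060 m³ = 1,060,000 L.
Hardness to add: (198 − 74) = 124 mg/L as CaCO₃ × 1,060,000 L = 131,400 g as CaCO₃.
Moles of Ca²⁺ (1 mol Ca²⁺ ≡ 1 mol CaCO₃): 131,400 / 100.1 g/mol = 1313 mol.
Mass of CaCl₂: 1313 × 111 = 145,800 g.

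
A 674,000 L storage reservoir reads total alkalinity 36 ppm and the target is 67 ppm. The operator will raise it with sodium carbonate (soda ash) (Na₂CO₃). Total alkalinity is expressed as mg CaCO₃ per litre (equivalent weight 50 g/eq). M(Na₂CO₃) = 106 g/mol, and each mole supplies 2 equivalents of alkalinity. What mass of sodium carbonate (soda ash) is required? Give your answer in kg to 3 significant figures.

Alkalinity to add: (67 − 36) = 31 mg/L as CaCO₃ × 674,000 L = 20,890 g as CaCO₃.
Equivalents: 20,890 g ÷ 50 g/eq = 417.9 eq.
Each mole of Na₂CO₃ supplies 2 eq, so 417.9 / 2 = 208.9 mol.
Mass: 208.9 mol × 106 g/mol = 22,150 g.

22.1 kg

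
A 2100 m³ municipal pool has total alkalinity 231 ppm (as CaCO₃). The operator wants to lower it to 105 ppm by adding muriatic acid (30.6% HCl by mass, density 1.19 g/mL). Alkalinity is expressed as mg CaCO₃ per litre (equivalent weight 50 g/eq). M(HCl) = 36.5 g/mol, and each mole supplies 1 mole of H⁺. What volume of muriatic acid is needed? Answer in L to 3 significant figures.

530 L

Volume: 2100 m³ = 2,100,000 L.
Alkalinity to neutralize: (231 − 105) = 126 mg/L as CaCO₃ × 2,100,000 L = 264,600 g as CaCO₃.
Equivalents of H⁺ required: 264,600 ÷ 50 g/eq = 5292 eq = 5292 mol HCl.
Mass of HCl: 5292 × 36.5 = 193,200 g.
Mass of 30.6% solution: 193,200 / 0.306 = 631,200 g.
Volume: 631,200 g ÷ 1.19 g/mL = 530,400 mL.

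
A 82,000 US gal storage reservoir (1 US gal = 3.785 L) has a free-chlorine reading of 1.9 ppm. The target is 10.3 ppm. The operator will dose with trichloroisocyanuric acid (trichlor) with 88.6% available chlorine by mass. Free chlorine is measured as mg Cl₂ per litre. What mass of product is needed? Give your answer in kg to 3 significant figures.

Volume: 82,000 US gal × 3.785 L/gal = 310,370 L.
Chlorine deficit: 10.3 − 1.9 = 8.4 ppm = 8.4 mg/L as Cl₂.
Cl₂ equivalent needed: 8.4 mg/L × 310,370 L = 2,607,000 mg = 2607 g.
Product at 88.6% available chlorine: 2607 / 0.886 = 2943 g.

2.94 kg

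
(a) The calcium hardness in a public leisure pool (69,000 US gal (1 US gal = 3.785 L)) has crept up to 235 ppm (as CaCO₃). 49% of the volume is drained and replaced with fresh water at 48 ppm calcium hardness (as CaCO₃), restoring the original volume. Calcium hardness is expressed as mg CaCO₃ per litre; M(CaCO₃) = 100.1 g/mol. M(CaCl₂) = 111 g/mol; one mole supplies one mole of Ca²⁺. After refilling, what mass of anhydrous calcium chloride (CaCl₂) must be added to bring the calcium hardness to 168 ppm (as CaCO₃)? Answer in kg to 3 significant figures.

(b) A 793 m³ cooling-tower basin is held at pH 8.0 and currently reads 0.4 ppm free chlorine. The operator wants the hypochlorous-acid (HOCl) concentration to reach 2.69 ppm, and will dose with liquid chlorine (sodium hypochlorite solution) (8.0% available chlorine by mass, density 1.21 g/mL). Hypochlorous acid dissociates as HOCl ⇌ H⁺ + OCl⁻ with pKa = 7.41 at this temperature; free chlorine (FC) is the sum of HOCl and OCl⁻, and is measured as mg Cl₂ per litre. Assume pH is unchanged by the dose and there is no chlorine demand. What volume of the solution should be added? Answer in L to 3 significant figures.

(a) 7.13 kg; (b) 104 L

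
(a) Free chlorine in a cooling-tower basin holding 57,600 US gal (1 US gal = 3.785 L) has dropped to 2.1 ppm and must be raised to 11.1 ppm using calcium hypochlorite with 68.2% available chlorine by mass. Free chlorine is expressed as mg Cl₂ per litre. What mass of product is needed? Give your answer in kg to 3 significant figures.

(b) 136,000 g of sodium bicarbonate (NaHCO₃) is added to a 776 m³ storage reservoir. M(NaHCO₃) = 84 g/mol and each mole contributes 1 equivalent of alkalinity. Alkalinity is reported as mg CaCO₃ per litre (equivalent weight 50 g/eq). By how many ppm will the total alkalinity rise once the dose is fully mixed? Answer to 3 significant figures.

(a) 2.88 kg; (b) 104 ppm

(a) Volume: 57,600 US gal × 3.785 L/gal = 218,016 L.
(a) Chlorine deficit: 11.1 − 2.1 = 9 ppm = 9 mg/L as Cl₂.
(a) Cl₂ equivalent needed: 9 mg/L × 218,016 L = 1,962,000 mg = 1962 g.
(a) Product at 68.2% available chlorine: 1962 / 0.682 = 2877 g.

(b) Volume: 776 m³ = 776,000 L.
(b) Moles of NaHCO₃: 136,000 g ÷ 84 g/mol = 1619 mol → 1619 eq of alkalinity.
(b) As CaCO₃: 1619 eq × 50 g/eq = 80,950 g.
(b) Rise: 80,950 g / 776,000 L × 1000 = 104.3 mg/L.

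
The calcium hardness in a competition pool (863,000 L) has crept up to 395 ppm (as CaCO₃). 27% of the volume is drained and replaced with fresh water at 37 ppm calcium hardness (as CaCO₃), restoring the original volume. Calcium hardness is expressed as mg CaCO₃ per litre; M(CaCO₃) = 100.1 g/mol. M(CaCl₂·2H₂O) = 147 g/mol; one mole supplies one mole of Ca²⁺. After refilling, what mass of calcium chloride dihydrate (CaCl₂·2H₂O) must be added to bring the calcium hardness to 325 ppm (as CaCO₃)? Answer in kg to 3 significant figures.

33.8 kg

After draining 27% and refilling: 395 × 0.73 + 37 × 0.27 = 298.34 ppm.
Deficit to target: 325 − 298.34 = 26.66 mg/L.
As CaCO₃: 26.66 mg/L × 863,000 L = 23,010 g; ÷ 100.1 = 229.8 mol Ca²⁺.
Mass: 229.8 × 147 = 33,790 g.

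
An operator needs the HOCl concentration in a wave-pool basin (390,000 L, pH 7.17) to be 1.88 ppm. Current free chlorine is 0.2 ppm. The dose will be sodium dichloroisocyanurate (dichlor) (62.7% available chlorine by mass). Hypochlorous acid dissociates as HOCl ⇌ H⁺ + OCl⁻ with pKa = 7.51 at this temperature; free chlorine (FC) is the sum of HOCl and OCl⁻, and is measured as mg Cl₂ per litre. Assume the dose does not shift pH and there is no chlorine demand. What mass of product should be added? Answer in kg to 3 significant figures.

1.58 kg

[OCl⁻]/[HOCl] = 10^(pH − pKa) = 10^(7.17 − 7.51) = 0.4571; fraction as HOCl = 1/(1 + 0.4571) = 0.6863.
Free chlorine required for 1.88 ppm HOCl: 1.88 / 0.6863 = 2.739 ppm.
FC to add: 2.739 − 0.2 = 2.539 mg/L as Cl₂.
Cl₂ equivalent: 2.539 mg/L × 390,000 L = 990.3 g.
Product at 62.7% available Cl: 990.3 / 0.627 = 1579 g.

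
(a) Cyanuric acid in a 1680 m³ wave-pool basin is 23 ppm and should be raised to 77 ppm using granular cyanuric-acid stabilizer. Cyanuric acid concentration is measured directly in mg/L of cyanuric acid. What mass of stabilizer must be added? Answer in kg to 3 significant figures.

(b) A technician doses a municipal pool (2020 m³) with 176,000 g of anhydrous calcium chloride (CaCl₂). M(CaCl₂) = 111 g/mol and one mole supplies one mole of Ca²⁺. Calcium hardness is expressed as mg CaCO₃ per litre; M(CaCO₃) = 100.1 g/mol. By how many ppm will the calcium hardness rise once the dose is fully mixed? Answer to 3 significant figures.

(a) Volume: 1680 m³ = 1,680,000 L.
(a) CYA to add: (77 − 23) = 54 mg/L × 1,680,000 L = 90,720 g cyanuric acid.

(b) Volume: 2020 m³ = 2,020,000 L.
(b) Moles of Ca²⁺: 176,000 g ÷ 111 g/mol = 1586 mol.
(b) As CaCO₃: 1586 mol × 100.1 g/mol = 158,700 g.
(b) Rise: 158,700 g / 2,020,000 L × 1000 = 78.57 mg/L.

(a) 90.7 kg; (b) 78.6 ppm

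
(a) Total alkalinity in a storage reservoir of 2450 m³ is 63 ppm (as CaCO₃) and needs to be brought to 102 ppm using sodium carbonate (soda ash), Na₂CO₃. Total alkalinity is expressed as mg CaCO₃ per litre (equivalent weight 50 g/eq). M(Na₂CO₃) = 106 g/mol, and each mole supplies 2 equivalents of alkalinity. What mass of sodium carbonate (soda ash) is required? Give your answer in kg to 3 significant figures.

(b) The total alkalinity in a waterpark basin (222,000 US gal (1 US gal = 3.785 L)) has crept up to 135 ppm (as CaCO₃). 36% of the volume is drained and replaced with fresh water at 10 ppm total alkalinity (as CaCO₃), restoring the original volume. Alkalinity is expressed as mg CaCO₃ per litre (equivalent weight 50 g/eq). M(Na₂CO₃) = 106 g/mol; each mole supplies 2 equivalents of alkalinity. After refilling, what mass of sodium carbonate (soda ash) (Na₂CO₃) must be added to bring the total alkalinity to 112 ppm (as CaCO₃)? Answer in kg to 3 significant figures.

(a) 101 kg; (b) 19.6 kg

(a) Volume: 2450 m³ = 2,450,000 L.
(a) Alkalinity to add: (102 − 63) = 39 mg/L as CaCO₃ × 2,450,000 L = 95,550 g as CaCO₃.
(a) Equivalents: 95,550 g ÷ 50 g/eq = 1911 eq.
(a) Each mole of Na₂CO₃ supplies 2 eq, so 1911 / 2 = 955.5 mol.
(a) Mass: 955.5 mol × 106 g/mol = 101,300 g.

(b) Volume: 222,000 US gal × 3.785 L/gal = 840,270 L.
(b) After draining 36% and refilling: 135 × 0.64 + 10 × 0.36 = 90 ppm.
(b) Deficit to target: 112 − 90 = 22 mg/L.
(b) As CaCO₃: 22 mg/L × 840,270 L = 18,490 g; ÷ 50 g/eq ÷ 2 = 184.9 mol Na₂CO₃.
(b) Mass: 184.9 × 106 = 19,600 g.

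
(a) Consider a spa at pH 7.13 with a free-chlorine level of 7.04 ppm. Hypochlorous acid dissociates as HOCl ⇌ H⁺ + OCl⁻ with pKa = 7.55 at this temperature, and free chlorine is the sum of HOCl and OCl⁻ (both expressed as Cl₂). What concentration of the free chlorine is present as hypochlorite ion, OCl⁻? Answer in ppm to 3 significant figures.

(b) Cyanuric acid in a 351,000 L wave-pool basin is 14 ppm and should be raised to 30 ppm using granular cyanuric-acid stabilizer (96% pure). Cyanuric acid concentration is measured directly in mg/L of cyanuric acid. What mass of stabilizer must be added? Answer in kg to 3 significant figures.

(a) [OCl⁻]/[HOCl] = 10^(pH − pKa) = 10^(7.13 − 7.55) = 10^-0.42 = 0.3802.
(a) Fraction as HOCl = 1 / (1 + 0.3802) = 0.7245.
(a) OCl⁻ = (1 − 0.7245) × 7.04 ppm = 1.939 ppm.

(b) CYA to add: (30 − 14) = 16 mg/L × 351,000 L = 5616 g cyanuric acid.
(b) At 96% purity: 5616 / 0.96 = 5850 g product.

(a) 1.94 ppm; (b) 5.85 kg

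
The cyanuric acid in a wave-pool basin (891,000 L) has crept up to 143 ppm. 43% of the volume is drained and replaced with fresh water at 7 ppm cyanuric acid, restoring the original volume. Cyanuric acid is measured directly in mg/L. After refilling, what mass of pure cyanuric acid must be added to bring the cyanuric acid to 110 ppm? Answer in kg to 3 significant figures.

After draining 43% and refilling: 143 × 0.57 + 7 × 0.43 = 84.52 ppm.
Deficit to target: 110 − 84.52 = 25.48 mg/L.
Mass: 25.48 mg/L × 891,000 L = 22,700 g cyanuric acid.

22.7 kg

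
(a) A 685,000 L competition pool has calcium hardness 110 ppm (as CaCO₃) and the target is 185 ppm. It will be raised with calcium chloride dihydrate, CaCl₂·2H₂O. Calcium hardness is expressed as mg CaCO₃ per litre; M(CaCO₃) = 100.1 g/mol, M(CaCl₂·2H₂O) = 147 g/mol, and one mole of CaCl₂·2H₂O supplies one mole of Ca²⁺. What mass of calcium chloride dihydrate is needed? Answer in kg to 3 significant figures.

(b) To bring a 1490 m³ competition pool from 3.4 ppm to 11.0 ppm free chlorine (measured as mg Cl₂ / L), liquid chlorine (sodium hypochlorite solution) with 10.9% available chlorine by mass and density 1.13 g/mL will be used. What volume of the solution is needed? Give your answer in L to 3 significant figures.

(a) 75.4 kg; (b) 91.9 L

(a) Hardness to add: (185 − 110) = 75 mg/L as CaCO₃ × 685,000 L = 51,380 g as CaCO₃.
(a) Moles of Ca²⁺ (1 mol Ca²⁺ ≡ 1 mol CaCO₃): 51,380 / 100.1 g/mol = 513.2 mol.
(a) Mass of CaCl₂·2H₂O: 513.2 × 147 = 75,450 g.

(b) Volume: 1490 m³ = 1,490,000 L.
(b) Chlorine deficit: 11.0 − 3.4 = 7.6 ppm = 7.6 mg/L as Cl₂.
(b) Cl₂ equivalent needed: 7.6 mg/L × 1,490,000 L = 11,320,000 mg = 11,320 g.
(b) Product at 10.9% available chlorine: 11,320 / 0.109 = 103,900 g.
(b) Volume at density 1.13 g/mL: 103,900 g ÷ 1.13 g/mL = 91,940 mL.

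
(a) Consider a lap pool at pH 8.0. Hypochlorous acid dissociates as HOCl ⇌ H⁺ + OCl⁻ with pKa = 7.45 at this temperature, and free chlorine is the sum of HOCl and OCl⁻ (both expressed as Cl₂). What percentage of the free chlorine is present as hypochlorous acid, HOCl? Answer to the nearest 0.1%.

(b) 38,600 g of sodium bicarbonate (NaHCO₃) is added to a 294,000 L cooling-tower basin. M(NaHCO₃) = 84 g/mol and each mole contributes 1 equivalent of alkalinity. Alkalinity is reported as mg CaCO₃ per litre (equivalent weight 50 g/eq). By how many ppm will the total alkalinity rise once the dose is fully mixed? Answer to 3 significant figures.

(a) 22.0%; (b) 78.2 ppm

(a) [OCl⁻]/[HOCl] = 10^(pH − pKa) = 10^(8.0 − 7.45) = 10^0.55 = 3.548.
(a) Fraction as HOCl = 1 / (1 + 3.548) = 0.2199.

(b) Moles of NaHCO₃: 38,600 g ÷ 84 g/mol = 459.5 mol → 459.5 eq of alkalinity.
(b) As CaCO₃: 459.5 eq × 50 g/eq = 22,980 g.
(b) Rise: 22,980 g / 294,000 L × 1000 = 78.15 mg/L.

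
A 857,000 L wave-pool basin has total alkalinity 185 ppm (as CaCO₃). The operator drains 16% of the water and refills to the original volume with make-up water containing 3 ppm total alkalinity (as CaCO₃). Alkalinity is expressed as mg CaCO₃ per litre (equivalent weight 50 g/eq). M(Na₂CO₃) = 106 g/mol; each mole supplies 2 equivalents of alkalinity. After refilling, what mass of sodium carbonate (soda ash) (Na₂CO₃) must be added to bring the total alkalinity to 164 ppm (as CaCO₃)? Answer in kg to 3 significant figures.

After draining 16% and refilling: 185 × 0.84 + 3 × 0.16 = 155.88 ppm.
Deficit to target: 164 − 155.88 = 8.12 mg/L.
As CaCO₃: 8.12 mg/L × 857,000 L = 6959 g; ÷ 50 g/eq ÷ 2 = 69.59 mol Na₂CO₃.
Mass: 69.59 × 106 = 7376 g.

7.38 kg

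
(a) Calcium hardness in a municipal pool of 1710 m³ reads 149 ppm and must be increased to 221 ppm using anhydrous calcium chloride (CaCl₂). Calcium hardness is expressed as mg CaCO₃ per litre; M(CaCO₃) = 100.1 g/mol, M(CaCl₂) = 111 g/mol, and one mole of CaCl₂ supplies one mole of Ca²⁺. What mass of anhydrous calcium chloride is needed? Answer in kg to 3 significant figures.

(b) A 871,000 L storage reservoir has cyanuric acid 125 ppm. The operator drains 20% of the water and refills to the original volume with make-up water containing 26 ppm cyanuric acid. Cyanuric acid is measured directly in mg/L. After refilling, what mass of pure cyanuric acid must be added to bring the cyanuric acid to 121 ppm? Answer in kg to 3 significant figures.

(a) 137 kg; (b) 13.8 kg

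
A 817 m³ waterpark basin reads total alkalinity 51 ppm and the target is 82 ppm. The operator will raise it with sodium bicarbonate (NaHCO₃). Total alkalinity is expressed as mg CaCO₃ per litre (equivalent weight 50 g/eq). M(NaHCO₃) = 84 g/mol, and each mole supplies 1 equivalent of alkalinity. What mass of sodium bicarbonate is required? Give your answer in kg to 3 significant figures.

42.5 kg

Volume: 817 m³ = 817,000 L.
Alkalinity to add: (82 − 51) = 31 mg/L as CaCO₃ × 817,000 L = 25,330 g as CaCO₃.
Equivalents: 25,330 g ÷ 50 g/eq = 506.5 eq.
NaHCO₃ supplies 1 eq per mole → 506.5 mol.
Mass: 506.5 mol × 84 g/mol = 42,550 g.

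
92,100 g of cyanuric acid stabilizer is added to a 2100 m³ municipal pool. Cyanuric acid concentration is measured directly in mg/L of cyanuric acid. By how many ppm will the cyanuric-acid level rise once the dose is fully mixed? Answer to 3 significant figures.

Volume: 2100 m³ = 2,100,000 L.
Rise: 92,100 g / 2,100,000 L × 1000 = 43.86 mg/L.

43.9 ppm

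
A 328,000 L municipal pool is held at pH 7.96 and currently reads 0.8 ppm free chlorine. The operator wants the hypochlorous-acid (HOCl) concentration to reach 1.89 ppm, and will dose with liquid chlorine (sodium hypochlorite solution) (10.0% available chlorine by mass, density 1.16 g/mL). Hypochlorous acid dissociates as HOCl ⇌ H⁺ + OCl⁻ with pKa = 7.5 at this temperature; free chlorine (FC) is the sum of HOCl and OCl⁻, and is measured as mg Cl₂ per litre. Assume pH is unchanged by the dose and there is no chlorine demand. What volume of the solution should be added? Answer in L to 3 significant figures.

[OCl⁻]/[HOCl] = 10^(pH − pKa) = 10^(7.96 − 7.5) = 2.884; fraction as HOCl = 1/(1 + 2.884) = 0.2575.
Free chlorine required for 1.89 ppm HOCl: 1.89 / 0.2575 = 7.341 ppm.
FC to add: 7.341 − 0.8 = 6.541 mg/L as Cl₂.
Cl₂ equivalent: 6.541 mg/L × 328,000 L = 2145 g.
Product at 10.0% available Cl: 2145 / 0.1 = 21,450 g.
Volume: 21,450 g ÷ 1.16 g/mL = 18,490 mL.

18.5 L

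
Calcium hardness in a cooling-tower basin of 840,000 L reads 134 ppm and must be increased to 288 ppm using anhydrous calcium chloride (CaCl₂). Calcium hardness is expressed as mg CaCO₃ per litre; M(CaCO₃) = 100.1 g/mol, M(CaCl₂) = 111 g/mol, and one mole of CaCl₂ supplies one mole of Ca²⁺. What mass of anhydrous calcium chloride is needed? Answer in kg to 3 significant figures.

143 kg

Hardness to add: (288 − 134) = 154 mg/L as CaCO₃ × 840,000 L = 129,400 g as CaCO₃.
Moles of Ca²⁺ (1 mol Ca²⁺ ≡ 1 mol CaCO₃): 129,400 / 100.1 g/mol = 1292 mol.
Mass of CaCl₂: 1292 × 111 = 143,400 g.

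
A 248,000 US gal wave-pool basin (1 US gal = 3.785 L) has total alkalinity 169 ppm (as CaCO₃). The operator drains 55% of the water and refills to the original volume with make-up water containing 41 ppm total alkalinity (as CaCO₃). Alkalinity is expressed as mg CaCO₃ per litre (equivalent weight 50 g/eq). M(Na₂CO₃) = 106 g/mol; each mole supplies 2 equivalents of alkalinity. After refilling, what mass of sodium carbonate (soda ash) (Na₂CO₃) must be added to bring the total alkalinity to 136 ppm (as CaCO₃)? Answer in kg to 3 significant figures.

Volume: 248,000 US gal × 3.785 L/gal = 938,680 L.
After draining 55% and refilling: 169 × 0.45 + 41 × 0.55 = 98.6 ppm.
Deficit to target: 136 − 98.6 = 37.4 mg/L.
As CaCO₃: 37.4 mg/L × 938,680 L = 35,110 g; ÷ 50 g/eq ÷ 2 = 351.1 mol Na₂CO₃.
Mass: 351.1 × 106 = 37,210 g.

37.2 kg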